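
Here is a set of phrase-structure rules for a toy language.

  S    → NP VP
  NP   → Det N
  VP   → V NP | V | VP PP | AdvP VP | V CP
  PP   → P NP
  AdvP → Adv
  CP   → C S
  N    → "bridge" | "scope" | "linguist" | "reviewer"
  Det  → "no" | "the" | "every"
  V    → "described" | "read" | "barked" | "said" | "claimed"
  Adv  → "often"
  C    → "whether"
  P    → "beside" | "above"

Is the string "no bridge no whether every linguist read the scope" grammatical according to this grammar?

Ungrammatical

An N word can never sit immediately before a Det word in any string this grammar generates, so the substring 'bridge no' rules out a derivation.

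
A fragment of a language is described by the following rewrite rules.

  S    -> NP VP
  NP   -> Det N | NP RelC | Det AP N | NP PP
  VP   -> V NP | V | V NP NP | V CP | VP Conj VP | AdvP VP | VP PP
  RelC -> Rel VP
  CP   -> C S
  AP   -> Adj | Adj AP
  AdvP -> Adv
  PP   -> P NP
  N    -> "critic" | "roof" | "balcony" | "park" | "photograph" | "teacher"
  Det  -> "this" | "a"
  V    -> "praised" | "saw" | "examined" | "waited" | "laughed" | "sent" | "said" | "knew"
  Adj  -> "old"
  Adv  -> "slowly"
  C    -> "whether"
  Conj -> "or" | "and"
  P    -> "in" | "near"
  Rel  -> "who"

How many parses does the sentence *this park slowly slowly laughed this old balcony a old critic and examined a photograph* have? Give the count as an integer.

3

Two of the 3 distinct bracketings:
[S [NP [Det this] [N park]] [VP [VP [AdvP [Adv slowly]] [VP [AdvP [Adv slowly]] [VP [V laughed] [NP [Det this] [AP [Adj old]] [N balcony]] [NP [Det a] [AP [Adj old]] [N critic]]]]] [Conj and] [VP [V examined] [NP [Det a] [N photograph]]]]]
[S [NP [Det this] [N park]] [VP [AdvP [Adv slowly]] [VP [VP [AdvP [Adv slowly]] [VP [V laughed] [NP [Det this] [AP [Adj old]] [N balcony]] [NP [Det a] [AP [Adj old]] [N critic]]]] [Conj and] [VP [V examined] [NP [Det a] [N photograph]]]]]]
The trees differ in how a recursive rule is bracketed over the same span.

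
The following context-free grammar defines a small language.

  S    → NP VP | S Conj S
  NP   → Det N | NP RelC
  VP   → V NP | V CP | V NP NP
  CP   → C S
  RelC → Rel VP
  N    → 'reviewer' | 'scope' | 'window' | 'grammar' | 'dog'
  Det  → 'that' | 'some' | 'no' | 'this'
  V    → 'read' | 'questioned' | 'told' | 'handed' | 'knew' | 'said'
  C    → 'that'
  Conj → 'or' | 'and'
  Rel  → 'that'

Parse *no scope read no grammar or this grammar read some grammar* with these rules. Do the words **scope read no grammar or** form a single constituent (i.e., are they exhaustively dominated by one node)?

No

[S [S [NP [Det no] [N scope]] [VP [V read] [NP [Det no] [N grammar]]]] [Conj or] [S [NP [Det this] [N grammar]] [VP [V read] [NP [Det some] [N grammar]]]]]
The smallest constituent containing 'scope read no grammar or' is the S spanning 'no scope read no grammar or this grammar read some grammar'; no single node in the tree dominates exactly the given words.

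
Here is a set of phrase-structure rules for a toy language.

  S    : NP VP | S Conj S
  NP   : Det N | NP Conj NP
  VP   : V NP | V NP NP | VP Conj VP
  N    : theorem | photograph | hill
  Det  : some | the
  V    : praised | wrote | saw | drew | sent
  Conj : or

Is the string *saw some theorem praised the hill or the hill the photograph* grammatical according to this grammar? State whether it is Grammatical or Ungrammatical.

For S → NP VP, no prefix of the string parses as an NP. The alternative S rule S → S Conj S likewise has no satisfying split.

Ungrammatical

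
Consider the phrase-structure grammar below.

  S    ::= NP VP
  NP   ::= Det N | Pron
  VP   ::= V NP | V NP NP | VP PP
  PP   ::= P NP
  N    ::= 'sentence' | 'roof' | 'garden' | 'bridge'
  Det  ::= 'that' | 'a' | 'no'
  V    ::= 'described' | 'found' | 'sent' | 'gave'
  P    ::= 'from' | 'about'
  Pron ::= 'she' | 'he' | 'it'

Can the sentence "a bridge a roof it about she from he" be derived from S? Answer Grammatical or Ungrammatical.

For S → NP VP, the only prefix that parses as NP is 'a bridge', but the remainder 'a roof it about she from he' is not a VP under these rules.

Ungrammatical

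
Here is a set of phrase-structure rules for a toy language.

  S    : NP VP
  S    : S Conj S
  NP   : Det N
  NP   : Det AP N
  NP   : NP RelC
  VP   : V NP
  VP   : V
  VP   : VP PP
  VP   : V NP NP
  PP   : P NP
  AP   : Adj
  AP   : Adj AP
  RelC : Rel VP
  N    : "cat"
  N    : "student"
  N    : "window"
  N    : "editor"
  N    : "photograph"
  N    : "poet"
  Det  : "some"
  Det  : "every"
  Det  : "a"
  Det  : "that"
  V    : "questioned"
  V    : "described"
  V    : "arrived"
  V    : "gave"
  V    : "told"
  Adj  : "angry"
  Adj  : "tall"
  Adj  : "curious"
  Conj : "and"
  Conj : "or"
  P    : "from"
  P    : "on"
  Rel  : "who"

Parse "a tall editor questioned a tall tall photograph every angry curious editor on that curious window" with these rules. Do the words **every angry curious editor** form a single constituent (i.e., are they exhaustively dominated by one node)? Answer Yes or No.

[S [NP [Det a] [AP [Adj tall]] [N editor]] [VP [VP [V questioned] [NP [Det a] [AP [Adj tall] [AP [Adj tall]]] [N photograph]] [NP [Det every] [AP [Adj angry] [AP [Adj curious]]] [N editor]]] [PP [P on] [NP [Det that] [AP [Adj curious]] [N window]]]]]
The words 'every angry curious editor' are exhaustively dominated by a single NP node (built by NP → Det AP N), so they form a constituent.

Yes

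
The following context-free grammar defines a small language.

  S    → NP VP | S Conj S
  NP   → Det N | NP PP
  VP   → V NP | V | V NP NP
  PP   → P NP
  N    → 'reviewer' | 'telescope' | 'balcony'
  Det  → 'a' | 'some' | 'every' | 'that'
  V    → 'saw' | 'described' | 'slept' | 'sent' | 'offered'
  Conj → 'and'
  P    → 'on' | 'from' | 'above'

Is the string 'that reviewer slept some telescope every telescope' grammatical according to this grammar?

[S [NP [Det that] [N reviewer]] [VP [V slept] [NP [Det some] [N telescope]] [NP [Det every] [N telescope]]]]
Every word is introduced by a lexical rule and the phrasal rules combine the resulting categories into a single S.

Grammatical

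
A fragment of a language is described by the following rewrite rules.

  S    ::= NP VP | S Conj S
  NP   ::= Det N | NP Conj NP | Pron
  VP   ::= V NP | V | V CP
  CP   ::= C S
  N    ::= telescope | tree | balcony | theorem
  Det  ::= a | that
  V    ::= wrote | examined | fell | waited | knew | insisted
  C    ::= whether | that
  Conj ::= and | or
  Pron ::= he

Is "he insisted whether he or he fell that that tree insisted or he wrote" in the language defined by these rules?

Grammatical

[S [NP [Pron he]] [VP [V insisted] [CP [C whether] [S [NP [NP [Pron he]] [Conj or] [NP [Pron he]]] [VP [V fell] [CP [C that] [S [S [NP [Det that] [N tree]] [VP [V insisted]]] [Conj or] [S [NP [Pron he]] [VP [V wrote]]]]]]]]]]
Every word is introduced by a lexical rule and the phrasal rules combine the resulting categories into a single S.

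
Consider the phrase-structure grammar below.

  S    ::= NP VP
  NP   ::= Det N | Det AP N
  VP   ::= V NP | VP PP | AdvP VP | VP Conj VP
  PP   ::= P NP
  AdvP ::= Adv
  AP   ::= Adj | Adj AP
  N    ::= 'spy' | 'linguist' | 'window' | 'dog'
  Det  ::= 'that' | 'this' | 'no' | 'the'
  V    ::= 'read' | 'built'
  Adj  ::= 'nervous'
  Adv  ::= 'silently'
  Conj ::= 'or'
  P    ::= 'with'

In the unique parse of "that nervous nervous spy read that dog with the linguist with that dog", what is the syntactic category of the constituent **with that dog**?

[S [NP [Det that] [AP [Adj nervous] [AP [Adj nervous]]] [N spy]] [VP [VP [VP [V read] [NP [Det that] [N dog]]] [PP [P with] [NP [Det the] [N linguist]]]] [PP [P with] [NP [Det that] [N dog]]]]]
The span 'with that dog' is the PP node built by PP → P NP.

PP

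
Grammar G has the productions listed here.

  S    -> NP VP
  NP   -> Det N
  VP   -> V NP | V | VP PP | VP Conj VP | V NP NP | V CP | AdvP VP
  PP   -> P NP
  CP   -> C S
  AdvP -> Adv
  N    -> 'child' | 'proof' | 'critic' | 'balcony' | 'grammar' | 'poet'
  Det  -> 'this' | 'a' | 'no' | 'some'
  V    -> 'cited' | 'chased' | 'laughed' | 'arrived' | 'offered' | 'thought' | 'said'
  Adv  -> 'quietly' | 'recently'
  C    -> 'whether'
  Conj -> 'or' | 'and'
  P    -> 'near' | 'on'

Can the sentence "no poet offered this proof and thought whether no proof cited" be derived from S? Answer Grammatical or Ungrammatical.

Grammatical

S
  NP
    Det: no
    N: poet
  VP
    VP
      V: offered
      NP
        Det: this
        N: proof
    Conj: and
    VP
      V: thought
      CP
        C: whether
        S
          NP
            Det: no
            N: proof
          VP
            V: cited
The bracketing above is licensed at every node by one of the given productions, with S at the root.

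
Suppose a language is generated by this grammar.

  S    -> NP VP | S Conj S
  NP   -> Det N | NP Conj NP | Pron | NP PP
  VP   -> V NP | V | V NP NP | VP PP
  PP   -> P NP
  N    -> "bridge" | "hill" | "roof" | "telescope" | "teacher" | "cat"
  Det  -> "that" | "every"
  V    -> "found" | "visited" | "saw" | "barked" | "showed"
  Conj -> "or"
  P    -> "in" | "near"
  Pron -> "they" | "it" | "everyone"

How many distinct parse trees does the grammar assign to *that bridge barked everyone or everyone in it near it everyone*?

Two of the 5 distinct bracketings:
[S [NP [Det that] [N bridge]] [VP [V barked] [NP [NP [Pron everyone]] [Conj or] [NP [NP [Pron everyone]] [PP [P in] [NP [NP [Pron it]] [PP [P near] [NP [Pron it]]]]]]] [NP [Pron everyone]]]]
[S [NP [Det that] [N bridge]] [VP [V barked] [NP [NP [Pron everyone]] [Conj or] [NP [NP [NP [Pron everyone]] [PP [P in] [NP [Pron it]]]] [PP [P near] [NP [Pron it]]]]] [NP [Pron everyone]]]]
The trees differ in how a recursive rule is bracketed over the same span.

5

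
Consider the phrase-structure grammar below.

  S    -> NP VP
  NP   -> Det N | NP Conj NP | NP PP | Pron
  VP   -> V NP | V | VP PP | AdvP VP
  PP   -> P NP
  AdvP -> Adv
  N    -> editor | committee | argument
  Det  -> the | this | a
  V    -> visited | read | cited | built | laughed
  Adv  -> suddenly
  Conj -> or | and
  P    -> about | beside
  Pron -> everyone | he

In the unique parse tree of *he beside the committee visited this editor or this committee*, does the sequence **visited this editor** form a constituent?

No

[S [NP [NP [Pron he]] [PP [P beside] [NP [Det the] [N committee]]]] [VP [V visited] [NP [NP [Det this] [N editor]] [Conj or] [NP [Det this] [N committee]]]]]
The smallest constituent containing 'visited this editor' is the VP spanning 'visited this editor or this committee'; no single node in the tree dominates exactly the given words.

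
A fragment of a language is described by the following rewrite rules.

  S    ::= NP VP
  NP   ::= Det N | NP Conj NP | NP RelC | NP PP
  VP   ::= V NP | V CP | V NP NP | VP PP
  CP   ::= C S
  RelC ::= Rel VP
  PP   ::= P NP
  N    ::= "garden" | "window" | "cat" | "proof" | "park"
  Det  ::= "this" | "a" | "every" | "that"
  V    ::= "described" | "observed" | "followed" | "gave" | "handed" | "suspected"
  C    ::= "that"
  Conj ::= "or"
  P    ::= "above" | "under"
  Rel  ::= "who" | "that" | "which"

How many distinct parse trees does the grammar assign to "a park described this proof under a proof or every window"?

Two of the 3 distinct bracketings:
[S [NP [Det a] [N park]] [VP [V described] [NP [NP [NP [Det this] [N proof]] [PP [P under] [NP [Det a] [N proof]]]] [Conj or] [NP [Det every] [N window]]]]]
[S [NP [Det a] [N park]] [VP [V described] [NP [NP [Det this] [N proof]] [PP [P under] [NP [NP [Det a] [N proof]] [Conj or] [NP [Det every] [N window]]]]]]]
The trees differ in how a recursive rule is bracketed over the same span.

3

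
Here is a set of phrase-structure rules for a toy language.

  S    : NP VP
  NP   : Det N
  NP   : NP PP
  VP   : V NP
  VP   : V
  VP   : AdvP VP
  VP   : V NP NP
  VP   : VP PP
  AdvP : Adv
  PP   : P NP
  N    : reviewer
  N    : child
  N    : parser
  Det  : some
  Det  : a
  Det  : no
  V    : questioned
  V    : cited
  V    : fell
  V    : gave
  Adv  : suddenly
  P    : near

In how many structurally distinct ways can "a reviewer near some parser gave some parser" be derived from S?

[S [NP [NP [Det a] [N reviewer]] [PP [P near] [NP [Det some] [N parser]]]] [VP [V gave] [NP [Det some] [N parser]]]]
No rule offers an alternative attachment or grouping for any span, so this is the only derivation.

1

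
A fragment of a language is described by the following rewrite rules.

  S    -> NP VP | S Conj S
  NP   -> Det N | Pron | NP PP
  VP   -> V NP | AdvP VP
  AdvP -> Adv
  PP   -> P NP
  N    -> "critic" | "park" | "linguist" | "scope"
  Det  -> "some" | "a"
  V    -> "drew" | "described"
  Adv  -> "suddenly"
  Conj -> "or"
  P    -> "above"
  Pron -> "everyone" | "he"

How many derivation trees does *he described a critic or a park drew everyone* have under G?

[S [S [NP [Pron he]] [VP [V described] [NP [Det a] [N critic]]]] [Conj or] [S [NP [Det a] [N park]] [VP [V drew] [NP [Pron everyone]]]]]
No rule offers an alternative attachment or grouping for any span, so this is the only derivation.

1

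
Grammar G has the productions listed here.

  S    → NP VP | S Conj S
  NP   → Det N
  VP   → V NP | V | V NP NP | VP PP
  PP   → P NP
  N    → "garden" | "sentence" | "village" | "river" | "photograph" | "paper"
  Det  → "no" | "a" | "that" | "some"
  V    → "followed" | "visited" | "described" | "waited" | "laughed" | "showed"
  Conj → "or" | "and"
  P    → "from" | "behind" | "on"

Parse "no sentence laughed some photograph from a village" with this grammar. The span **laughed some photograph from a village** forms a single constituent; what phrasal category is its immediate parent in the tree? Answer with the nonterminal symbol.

S

[S [NP [Det no] [N sentence]] [VP [VP [V laughed] [NP [Det some] [N photograph]]] [PP [P from] [NP [Det a] [N village]]]]]
The span 'laughed some photograph from a village' is the VP node built by VP → VP PP.
Its mother is the S built by S → NP VP.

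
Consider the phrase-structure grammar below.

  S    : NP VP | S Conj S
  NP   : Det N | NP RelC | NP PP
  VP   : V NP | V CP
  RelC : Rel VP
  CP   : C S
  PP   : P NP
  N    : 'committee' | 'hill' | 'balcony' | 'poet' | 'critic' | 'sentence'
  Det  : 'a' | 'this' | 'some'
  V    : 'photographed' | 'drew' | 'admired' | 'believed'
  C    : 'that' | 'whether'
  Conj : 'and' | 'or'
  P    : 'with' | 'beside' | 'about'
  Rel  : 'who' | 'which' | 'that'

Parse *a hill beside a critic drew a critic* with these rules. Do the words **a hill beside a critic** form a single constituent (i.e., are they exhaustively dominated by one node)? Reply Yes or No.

Yes

[S [NP [NP [Det a] [N hill]] [PP [P beside] [NP [Det a] [N critic]]]] [VP [V drew] [NP [Det a] [N critic]]]]
The words 'a hill beside a critic' are exhaustively dominated by a single NP node (built by NP → NP PP), so they form a constituent.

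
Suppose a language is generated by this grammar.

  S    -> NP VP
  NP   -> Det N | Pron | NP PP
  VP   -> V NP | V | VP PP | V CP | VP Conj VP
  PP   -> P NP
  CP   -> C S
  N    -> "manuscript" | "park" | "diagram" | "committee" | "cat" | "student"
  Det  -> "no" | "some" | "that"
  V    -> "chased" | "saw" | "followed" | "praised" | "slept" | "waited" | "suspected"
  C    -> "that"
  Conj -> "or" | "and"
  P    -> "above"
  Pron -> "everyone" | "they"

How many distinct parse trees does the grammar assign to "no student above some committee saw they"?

[S [NP [NP [Det no] [N student]] [PP [P above] [NP [Det some] [N committee]]]] [VP [V saw] [NP [Pron they]]]]
No rule offers an alternative attachment or grouping for any span, so this is the only derivation.

1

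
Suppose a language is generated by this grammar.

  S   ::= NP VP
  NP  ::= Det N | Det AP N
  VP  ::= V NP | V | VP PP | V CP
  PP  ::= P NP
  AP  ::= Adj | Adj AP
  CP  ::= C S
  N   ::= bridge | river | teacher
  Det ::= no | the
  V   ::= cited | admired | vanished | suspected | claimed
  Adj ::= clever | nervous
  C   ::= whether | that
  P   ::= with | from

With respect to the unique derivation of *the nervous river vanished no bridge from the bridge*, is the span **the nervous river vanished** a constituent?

[S [NP [Det the] [AP [Adj nervous]] [N river]] [VP [VP [V vanished] [NP [Det no] [N bridge]]] [PP [P from] [NP [Det the] [N bridge]]]]]
The smallest constituent containing 'the nervous river vanished' is the S spanning 'the nervous river vanished no bridge from the bridge'; no single node in the tree dominates exactly the given words.

No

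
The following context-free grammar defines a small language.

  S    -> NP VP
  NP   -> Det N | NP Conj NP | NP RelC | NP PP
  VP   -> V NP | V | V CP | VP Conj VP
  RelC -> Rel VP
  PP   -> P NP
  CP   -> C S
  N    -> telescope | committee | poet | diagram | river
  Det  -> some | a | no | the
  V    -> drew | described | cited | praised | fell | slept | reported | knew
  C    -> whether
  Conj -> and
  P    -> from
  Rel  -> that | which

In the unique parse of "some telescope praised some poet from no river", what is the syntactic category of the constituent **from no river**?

PP

[S [NP [Det some] [N telescope]] [VP [V praised] [NP [NP [Det some] [N poet]] [PP [P from] [NP [Det no] [N river]]]]]]
The span 'from no river' is the PP node built by PP → P NP.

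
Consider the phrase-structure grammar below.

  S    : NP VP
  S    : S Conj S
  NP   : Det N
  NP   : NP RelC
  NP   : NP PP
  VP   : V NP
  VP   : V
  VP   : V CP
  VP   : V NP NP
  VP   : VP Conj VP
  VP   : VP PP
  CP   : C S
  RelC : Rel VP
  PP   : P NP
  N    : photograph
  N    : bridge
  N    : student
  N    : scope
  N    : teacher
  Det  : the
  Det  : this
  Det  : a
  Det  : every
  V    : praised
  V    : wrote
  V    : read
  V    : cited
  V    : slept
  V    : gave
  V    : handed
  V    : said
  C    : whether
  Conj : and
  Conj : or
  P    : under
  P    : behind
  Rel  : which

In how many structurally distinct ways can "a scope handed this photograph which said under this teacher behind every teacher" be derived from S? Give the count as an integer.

9

Two of the 9 distinct bracketings:
[S [NP [Det a] [N scope]] [VP [V handed] [NP [NP [Det this] [N photograph]] [RelC [Rel which] [VP [VP [V said]] [PP [P under] [NP [NP [Det this] [N teacher]] [PP [P behind] [NP [Det every] [N teacher]]]]]]]]]]
[S [NP [Det a] [N scope]] [VP [V handed] [NP [NP [Det this] [N photograph]] [RelC [Rel which] [VP [VP [VP [V said]] [PP [P under] [NP [Det this] [N teacher]]]] [PP [P behind] [NP [Det every] [N teacher]]]]]]]]
The difference turns on whether NP → NP PP is used at the relevant span, versus an alternative expansion of NP.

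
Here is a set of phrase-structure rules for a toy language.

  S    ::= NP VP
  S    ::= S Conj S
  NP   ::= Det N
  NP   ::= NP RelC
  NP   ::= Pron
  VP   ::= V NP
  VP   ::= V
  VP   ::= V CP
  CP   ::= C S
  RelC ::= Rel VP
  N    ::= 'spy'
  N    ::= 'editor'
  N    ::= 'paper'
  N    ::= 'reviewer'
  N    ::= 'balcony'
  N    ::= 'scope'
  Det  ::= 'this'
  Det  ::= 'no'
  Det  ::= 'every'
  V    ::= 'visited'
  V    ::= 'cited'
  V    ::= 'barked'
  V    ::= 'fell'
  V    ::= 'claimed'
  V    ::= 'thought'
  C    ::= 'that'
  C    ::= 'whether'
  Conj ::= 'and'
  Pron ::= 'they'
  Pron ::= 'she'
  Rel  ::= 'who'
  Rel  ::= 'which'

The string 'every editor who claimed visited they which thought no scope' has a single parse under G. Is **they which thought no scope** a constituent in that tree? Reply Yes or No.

[S [NP [NP [Det every] [N editor]] [RelC [Rel who] [VP [V claimed]]]] [VP [V visited] [NP [NP [Pron they]] [RelC [Rel which] [VP [V thought] [NP [Det no] [N scope]]]]]]]
The words 'they which thought no scope' are exhaustively dominated by a single NP node (built by NP → NP RelC), so they form a constituent.

Yes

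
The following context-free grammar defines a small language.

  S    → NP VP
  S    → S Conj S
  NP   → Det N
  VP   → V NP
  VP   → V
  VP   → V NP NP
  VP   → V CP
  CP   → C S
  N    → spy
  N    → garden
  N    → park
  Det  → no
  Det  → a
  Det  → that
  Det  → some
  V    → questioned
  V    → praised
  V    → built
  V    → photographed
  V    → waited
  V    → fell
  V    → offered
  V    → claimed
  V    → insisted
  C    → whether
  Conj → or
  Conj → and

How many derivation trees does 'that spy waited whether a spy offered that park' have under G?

1

[S [NP [Det that] [N spy]] [VP [V waited] [CP [C whether] [S [NP [Det a] [N spy]] [VP [V offered] [NP [Det that] [N park]]]]]]]
No rule offers an alternative attachment or grouping for any span, so this is the only derivation.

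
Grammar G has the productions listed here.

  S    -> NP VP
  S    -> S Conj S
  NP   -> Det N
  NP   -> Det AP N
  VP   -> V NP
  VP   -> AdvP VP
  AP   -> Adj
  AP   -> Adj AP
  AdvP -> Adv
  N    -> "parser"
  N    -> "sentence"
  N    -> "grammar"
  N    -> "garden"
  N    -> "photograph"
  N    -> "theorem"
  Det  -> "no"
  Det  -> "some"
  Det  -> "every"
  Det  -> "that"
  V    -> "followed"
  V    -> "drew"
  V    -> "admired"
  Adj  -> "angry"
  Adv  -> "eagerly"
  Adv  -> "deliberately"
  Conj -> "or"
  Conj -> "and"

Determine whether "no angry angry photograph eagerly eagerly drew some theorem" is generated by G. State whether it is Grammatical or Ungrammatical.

Grammatical

[S [NP [Det no] [AP [Adj angry] [AP [Adj angry]]] [N photograph]] [VP [AdvP [Adv eagerly]] [VP [AdvP [Adv eagerly]] [VP [V drew] [NP [Det some] [N theorem]]]]]]
The bracketing above is licensed at every node by one of the given productions, with S at the root.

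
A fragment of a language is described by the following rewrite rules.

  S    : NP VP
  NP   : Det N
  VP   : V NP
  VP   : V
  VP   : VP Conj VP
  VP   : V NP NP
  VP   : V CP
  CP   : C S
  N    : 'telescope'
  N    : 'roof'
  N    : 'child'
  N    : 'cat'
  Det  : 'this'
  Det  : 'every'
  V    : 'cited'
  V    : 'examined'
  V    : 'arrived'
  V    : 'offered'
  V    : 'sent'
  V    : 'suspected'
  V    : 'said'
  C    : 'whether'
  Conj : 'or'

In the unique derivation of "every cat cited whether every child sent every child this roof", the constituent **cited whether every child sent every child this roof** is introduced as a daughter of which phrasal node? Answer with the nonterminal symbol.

S

[S [NP [Det every] [N cat]] [VP [V cited] [CP [C whether] [S [NP [Det every] [N child]] [VP [V sent] [NP [Det every] [N child]] [NP [Det this] [N roof]]]]]]]
The span 'cited whether every child sent every child this roof' is the VP node built by VP → V CP.
Its mother is the S built by S → NP VP.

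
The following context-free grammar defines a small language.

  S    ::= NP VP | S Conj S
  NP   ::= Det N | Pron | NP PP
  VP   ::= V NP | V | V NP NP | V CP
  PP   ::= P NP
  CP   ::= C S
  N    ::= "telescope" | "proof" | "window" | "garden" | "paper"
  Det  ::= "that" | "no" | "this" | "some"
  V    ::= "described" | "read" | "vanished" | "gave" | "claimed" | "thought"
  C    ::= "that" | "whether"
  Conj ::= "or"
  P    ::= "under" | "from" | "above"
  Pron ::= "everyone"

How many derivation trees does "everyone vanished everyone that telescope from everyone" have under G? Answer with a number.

1

[S [NP [Pron everyone]] [VP [V vanished] [NP [Pron everyone]] [NP [NP [Det that] [N telescope]] [PP [P from] [NP [Pron everyone]]]]]]
No rule offers an alternative attachment or grouping for any span, so this is the only derivation.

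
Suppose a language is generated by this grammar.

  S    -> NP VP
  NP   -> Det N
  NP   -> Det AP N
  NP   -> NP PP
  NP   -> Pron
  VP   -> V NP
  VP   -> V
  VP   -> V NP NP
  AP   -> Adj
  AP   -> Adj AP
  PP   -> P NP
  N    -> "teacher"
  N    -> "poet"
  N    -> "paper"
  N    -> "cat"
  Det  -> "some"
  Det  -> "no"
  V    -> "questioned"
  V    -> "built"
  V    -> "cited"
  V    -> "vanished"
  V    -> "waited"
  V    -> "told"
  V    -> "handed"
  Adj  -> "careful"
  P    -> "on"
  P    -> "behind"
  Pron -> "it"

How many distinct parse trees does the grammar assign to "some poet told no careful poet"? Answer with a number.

[S [NP [Det some] [N poet]] [VP [V told] [NP [Det no] [AP [Adj careful]] [N poet]]]]
No rule offers an alternative attachment or grouping for any span, so this is the only derivation.

1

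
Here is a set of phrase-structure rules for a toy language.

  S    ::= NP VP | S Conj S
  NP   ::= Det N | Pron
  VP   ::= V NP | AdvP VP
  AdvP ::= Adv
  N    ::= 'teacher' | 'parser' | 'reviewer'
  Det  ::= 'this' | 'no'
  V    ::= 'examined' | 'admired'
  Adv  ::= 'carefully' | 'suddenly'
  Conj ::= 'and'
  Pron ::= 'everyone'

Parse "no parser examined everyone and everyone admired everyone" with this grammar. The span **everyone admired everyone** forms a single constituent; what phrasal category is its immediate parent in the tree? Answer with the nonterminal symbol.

S

S
  S
    NP
      Det: no
      N: parser
    VP
      V: examined
      NP
        Pron: everyone
  Conj: and
  S
    NP
      Pron: everyone
    VP
      V: admired
      NP
        Pron: everyone
The span 'everyone admired everyone' is the S node built by S → NP VP.
Its mother is the S built by S → S Conj S.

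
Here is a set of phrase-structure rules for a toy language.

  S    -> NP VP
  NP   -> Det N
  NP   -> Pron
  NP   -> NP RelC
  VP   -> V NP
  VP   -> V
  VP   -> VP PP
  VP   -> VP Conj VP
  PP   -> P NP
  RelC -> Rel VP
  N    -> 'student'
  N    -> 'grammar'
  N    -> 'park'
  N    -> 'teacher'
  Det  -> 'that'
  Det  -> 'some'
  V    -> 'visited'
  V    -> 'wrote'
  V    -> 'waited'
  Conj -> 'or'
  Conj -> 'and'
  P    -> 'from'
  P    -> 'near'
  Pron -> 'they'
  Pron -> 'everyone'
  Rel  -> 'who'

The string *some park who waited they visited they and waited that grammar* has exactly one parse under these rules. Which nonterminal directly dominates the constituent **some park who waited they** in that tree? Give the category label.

[S [NP [NP [Det some] [N park]] [RelC [Rel who] [VP [V waited] [NP [Pron they]]]]] [VP [VP [V visited] [NP [Pron they]]] [Conj and] [VP [V waited] [NP [Det that] [N grammar]]]]]
The span 'some park who waited they' is the NP node built by NP → NP RelC.
Its mother is the S built by S → NP VP.

S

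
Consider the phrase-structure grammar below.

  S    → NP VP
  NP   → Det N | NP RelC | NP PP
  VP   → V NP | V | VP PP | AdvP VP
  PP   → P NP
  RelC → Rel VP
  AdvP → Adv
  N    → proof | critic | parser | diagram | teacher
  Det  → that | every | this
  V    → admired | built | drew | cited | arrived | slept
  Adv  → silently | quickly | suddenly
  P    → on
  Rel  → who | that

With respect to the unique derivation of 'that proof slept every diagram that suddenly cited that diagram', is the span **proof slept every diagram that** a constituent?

[S [NP [Det that] [N proof]] [VP [V slept] [NP [NP [Det every] [N diagram]] [RelC [Rel that] [VP [AdvP [Adv suddenly]] [VP [V cited] [NP [Det that] [N diagram]]]]]]]]
The smallest constituent containing 'proof slept every diagram that' is the S spanning 'that proof slept every diagram that suddenly cited that diagram'; no single node in the tree dominates exactly the given words.

No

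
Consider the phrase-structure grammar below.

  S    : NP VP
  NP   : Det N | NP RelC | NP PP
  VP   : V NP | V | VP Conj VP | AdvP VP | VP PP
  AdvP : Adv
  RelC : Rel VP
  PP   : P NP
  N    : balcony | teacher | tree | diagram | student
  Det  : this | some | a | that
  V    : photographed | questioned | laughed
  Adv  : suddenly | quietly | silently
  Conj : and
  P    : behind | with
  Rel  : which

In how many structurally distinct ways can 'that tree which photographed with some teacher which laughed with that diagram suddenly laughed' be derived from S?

11

Two of the 11 distinct bracketings:
[S [NP [NP [Det that] [N tree]] [RelC [Rel which] [VP [VP [V photographed]] [PP [P with] [NP [NP [Det some] [N teacher]] [RelC [Rel which] [VP [VP [V laughed]] [PP [P with] [NP [Det that] [N diagram]]]]]]]]]] [VP [AdvP [Adv suddenly]] [VP [V laughed]]]]
[S [NP [NP [Det that] [N tree]] [RelC [Rel which] [VP [VP [V photographed]] [PP [P with] [NP [NP [NP [Det some] [N teacher]] [RelC [Rel which] [VP [V laughed]]]] [PP [P with] [NP [Det that] [N diagram]]]]]]]] [VP [AdvP [Adv suddenly]] [VP [V laughed]]]]
The difference turns on whether NP → NP PP is used at the relevant span, versus an alternative expansion of NP.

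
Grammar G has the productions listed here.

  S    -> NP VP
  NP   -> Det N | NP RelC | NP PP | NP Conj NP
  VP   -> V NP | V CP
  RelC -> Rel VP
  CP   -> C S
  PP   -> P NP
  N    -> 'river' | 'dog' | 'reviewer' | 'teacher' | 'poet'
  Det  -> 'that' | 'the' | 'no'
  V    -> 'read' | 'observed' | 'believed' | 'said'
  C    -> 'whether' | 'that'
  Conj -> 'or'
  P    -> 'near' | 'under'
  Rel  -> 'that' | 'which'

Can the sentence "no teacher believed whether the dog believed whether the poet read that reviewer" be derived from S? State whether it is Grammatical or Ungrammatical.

[S [NP [Det no] [N teacher]] [VP [V believed] [CP [C whether] [S [NP [Det the] [N dog]] [VP [V believed] [CP [C whether] [S [NP [Det the] [N poet]] [VP [V read] [NP [Det that] [N reviewer]]]]]]]]]]
Each bracket corresponds to one application of a listed rule, so the string is derivable from S.

Grammatical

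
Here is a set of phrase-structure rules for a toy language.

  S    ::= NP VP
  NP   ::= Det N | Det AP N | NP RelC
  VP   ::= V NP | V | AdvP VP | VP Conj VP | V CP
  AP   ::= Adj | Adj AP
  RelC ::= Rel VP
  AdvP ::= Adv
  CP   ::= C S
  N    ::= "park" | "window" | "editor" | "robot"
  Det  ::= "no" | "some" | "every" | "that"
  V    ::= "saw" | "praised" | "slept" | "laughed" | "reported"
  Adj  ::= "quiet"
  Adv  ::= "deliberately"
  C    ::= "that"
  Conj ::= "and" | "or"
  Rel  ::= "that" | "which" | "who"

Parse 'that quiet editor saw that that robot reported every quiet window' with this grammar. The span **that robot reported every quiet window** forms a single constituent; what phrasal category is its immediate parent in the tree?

CP

[S [NP [Det that] [AP [Adj quiet]] [N editor]] [VP [V saw] [CP [C that] [S [NP [Det that] [N robot]] [VP [V reported] [NP [Det every] [AP [Adj quiet]] [N window]]]]]]]
The span 'that robot reported every quiet window' is the S node built by S → NP VP.
Its mother is the CP built by CP → C S.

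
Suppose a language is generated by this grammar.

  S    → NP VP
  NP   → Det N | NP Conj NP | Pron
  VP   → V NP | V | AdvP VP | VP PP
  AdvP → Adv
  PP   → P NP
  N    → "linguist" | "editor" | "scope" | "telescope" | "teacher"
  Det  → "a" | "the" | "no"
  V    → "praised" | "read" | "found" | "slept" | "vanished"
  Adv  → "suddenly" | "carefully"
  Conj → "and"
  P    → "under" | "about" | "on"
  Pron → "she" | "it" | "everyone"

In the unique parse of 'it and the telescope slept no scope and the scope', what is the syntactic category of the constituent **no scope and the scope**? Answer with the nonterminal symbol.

[S [NP [NP [Pron it]] [Conj and] [NP [Det the] [N telescope]]] [VP [V slept] [NP [NP [Det no] [N scope]] [Conj and] [NP [Det the] [N scope]]]]]
The span 'no scope and the scope' is the NP node built by NP → NP Conj NP.

NP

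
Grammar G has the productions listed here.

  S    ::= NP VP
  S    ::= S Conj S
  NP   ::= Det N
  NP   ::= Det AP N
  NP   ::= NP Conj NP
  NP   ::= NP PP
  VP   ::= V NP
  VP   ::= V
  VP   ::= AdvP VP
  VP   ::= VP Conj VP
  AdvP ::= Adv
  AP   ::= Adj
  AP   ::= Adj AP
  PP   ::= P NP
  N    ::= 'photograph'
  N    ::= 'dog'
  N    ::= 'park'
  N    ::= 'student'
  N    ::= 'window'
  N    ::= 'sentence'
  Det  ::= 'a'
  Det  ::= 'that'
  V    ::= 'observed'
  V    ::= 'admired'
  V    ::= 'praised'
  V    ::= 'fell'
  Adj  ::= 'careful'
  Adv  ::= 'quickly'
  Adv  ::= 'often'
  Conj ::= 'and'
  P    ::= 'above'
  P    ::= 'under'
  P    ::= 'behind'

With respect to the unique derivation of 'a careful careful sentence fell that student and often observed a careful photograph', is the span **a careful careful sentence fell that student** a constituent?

No

[S [NP [Det a] [AP [Adj careful] [AP [Adj careful]]] [N sentence]] [VP [VP [V fell] [NP [Det that] [N student]]] [Conj and] [VP [AdvP [Adv often]] [VP [V observed] [NP [Det a] [AP [Adj careful]] [N photograph]]]]]]
The smallest constituent containing 'a careful careful sentence fell that student' is the S spanning 'a careful careful sentence fell that student and often observed a careful photograph'; no single node in the tree dominates exactly the given words.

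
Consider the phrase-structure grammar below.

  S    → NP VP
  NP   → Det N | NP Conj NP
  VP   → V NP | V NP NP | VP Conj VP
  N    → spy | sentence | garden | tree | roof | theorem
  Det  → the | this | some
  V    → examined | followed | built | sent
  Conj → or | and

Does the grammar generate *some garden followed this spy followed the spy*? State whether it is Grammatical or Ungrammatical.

For S → NP VP, the only prefix that parses as NP is 'some garden', but the remainder 'followed this spy followed the spy' is not a VP under these rules.

Ungrammatical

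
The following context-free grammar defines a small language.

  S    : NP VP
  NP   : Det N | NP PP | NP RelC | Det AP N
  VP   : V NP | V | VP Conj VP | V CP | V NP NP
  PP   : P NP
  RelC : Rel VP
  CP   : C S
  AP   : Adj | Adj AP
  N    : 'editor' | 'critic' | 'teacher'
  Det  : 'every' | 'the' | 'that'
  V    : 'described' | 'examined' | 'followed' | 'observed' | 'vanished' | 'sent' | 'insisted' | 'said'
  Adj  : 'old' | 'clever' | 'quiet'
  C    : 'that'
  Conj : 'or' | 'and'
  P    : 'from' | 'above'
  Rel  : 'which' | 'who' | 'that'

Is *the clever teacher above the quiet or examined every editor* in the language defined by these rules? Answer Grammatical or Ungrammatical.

Ungrammatical

An Adj word can never sit immediately before a Conj word in any string this grammar generates, so the substring 'quiet or' rules out a derivation.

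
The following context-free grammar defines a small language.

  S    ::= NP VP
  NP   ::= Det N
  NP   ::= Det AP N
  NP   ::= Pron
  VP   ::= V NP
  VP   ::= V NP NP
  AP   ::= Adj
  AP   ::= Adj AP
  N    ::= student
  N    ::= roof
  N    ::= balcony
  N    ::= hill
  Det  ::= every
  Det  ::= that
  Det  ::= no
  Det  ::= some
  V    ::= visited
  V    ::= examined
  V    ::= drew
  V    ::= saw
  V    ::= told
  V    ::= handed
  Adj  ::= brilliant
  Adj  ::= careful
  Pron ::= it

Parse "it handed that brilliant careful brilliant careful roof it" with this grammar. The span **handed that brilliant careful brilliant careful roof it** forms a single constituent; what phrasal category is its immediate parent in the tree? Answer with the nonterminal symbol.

S

S
  NP
    Pron: it
  VP
    V: handed
    NP
      Det: that
      AP
        Adj: brilliant
        AP
          Adj: careful
          AP
            Adj: brilliant
            AP
              Adj: careful
      N: roof
    NP
      Pron: it
The span 'handed that brilliant careful brilliant careful roof it' is the VP node built by VP → V NP NP.
Its mother is the S built by S → NP VP.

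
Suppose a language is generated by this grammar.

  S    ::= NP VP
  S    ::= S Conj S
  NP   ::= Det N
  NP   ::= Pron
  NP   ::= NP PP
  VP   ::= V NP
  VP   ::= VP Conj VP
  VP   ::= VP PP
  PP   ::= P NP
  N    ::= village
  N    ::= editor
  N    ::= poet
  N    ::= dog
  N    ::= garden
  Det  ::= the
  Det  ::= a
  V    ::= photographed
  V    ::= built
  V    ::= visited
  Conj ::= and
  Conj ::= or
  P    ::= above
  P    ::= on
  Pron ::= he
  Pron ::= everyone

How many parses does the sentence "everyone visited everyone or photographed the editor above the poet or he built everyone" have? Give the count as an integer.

Two of the 3 distinct bracketings:
[S [S [NP [Pron everyone]] [VP [VP [V visited] [NP [Pron everyone]]] [Conj or] [VP [V photographed] [NP [NP [Det the] [N editor]] [PP [P above] [NP [Det the] [N poet]]]]]]] [Conj or] [S [NP [Pron he]] [VP [V built] [NP [Pron everyone]]]]]
[S [S [NP [Pron everyone]] [VP [VP [V visited] [NP [Pron everyone]]] [Conj or] [VP [VP [V photographed] [NP [Det the] [N editor]]] [PP [P above] [NP [Det the] [N poet]]]]]] [Conj or] [S [NP [Pron he]] [VP [V built] [NP [Pron everyone]]]]]
The difference turns on whether NP → NP PP is used at the relevant span, versus an alternative expansion of NP.

3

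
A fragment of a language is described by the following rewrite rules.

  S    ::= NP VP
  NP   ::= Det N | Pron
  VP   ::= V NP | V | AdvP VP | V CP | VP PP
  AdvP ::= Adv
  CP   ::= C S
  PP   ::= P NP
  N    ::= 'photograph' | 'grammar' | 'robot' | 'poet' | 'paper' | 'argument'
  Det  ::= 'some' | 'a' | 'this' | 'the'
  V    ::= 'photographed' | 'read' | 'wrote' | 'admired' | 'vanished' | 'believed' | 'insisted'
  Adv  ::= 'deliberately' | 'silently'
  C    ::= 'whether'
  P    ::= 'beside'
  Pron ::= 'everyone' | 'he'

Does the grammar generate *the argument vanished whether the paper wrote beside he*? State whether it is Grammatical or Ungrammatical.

Grammatical

[S [NP [Det the] [N argument]] [VP [V vanished] [CP [C whether] [S [NP [Det the] [N paper]] [VP [VP [V wrote]] [PP [P beside] [NP [Pron he]]]]]]]]
Each bracket corresponds to one application of a listed rule, so the string is derivable from S.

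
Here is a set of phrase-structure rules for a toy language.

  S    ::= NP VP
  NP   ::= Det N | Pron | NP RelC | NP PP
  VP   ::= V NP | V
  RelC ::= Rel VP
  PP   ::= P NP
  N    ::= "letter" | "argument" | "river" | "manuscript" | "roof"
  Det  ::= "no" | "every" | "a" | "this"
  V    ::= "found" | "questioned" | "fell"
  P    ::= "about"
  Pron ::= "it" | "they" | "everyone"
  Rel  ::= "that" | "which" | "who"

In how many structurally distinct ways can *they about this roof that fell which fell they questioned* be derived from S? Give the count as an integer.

Two of the 3 distinct bracketings:
[S [NP [NP [NP [NP [Pron they]] [PP [P about] [NP [Det this] [N roof]]]] [RelC [Rel that] [VP [V fell]]]] [RelC [Rel which] [VP [V fell] [NP [Pron they]]]]] [VP [V questioned]]]
[S [NP [NP [NP [Pron they]] [PP [P about] [NP [NP [Det this] [N roof]] [RelC [Rel that] [VP [V fell]]]]]] [RelC [Rel which] [VP [V fell] [NP [Pron they]]]]] [VP [V questioned]]]
The trees differ in how a recursive rule is bracketed over the same span.

3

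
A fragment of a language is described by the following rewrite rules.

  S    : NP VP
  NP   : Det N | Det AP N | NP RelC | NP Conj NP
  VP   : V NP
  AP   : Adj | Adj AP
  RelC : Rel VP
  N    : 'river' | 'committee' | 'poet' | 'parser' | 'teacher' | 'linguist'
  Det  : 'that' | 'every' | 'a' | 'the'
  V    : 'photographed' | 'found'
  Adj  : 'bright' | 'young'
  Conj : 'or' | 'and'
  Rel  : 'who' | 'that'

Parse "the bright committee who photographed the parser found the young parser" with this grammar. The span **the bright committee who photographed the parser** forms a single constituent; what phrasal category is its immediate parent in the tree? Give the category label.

S

S
  NP
    NP
      Det: the
      AP
        Adj: bright
      N: committee
    RelC
      Rel: who
      VP
        V: photographed
        NP
          Det: the
          N: parser
  VP
    V: found
    NP
      Det: the
      AP
        Adj: young
      N: parser
The span 'the bright committee who photographed the parser' is the NP node built by NP → NP RelC.
Its mother is the S built by S → NP VP.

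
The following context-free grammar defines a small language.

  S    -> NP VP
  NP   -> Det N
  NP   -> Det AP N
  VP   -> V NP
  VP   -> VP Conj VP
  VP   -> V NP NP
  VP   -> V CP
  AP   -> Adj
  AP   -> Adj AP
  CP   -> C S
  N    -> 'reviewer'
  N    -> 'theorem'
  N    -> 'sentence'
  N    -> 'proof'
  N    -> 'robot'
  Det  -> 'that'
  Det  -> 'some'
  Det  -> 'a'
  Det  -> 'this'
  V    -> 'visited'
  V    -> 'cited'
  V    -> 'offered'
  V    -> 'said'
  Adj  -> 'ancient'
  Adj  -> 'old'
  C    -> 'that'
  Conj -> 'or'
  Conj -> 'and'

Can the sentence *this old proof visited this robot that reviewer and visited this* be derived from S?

For S → NP VP, the only prefix that parses as NP is 'this old proof', but the remainder 'visited this robot that reviewer and visited this' is not a VP under these rules.

Ungrammatical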